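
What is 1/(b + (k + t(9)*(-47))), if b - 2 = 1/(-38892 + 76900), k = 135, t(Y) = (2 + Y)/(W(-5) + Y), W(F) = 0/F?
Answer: 342072/27213737 ≈ 0.012570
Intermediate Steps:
W(F) = 0
t(Y) = (2 + Y)/Y (t(Y) = (2 + Y)/(0 + Y) = (2 + Y)/Y)
b = 76017/38008 (b = 2 + 1/(-38892 + 76900) = 2 + 1/38008 = 76017/38008 ≈ 2.0000)
1/(b + (k + t(9)*(-47))) = 1/(76017/38008 + (135 + ((2 + 9)/9)*(-47))) = 1/(76017/38008 + (135 + ((⅑)*11)*(-47))) = 1/(76017/38008 + (135 + (11/9)*(-47))) = 1/(76017/38008 + (135 - 517/9)) = 1/(76017/38008 + 698/9) = 1/(27213737/342072) = 342072/27213737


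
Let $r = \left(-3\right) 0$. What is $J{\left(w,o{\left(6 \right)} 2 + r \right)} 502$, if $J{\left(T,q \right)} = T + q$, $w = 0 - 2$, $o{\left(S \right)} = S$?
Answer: $5020$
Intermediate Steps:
$w = -2$
$r = 0$
$J{\left(w,o{\left(6 \right)} 2 + r \right)} 502 = \left(-2 + \left(6 \cdot 2 + 0\right)\right) 502 = \left(-2 + \left(12 + 0\right)\right) 502 = \left(-2 + 12\right) 502 = 10 \cdot 502 = 5020$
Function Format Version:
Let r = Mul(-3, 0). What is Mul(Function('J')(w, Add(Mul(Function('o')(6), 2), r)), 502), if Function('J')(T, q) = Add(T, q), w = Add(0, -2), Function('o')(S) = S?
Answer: 5020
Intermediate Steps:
w = -2
r = 0
Mul(Function('J')(w, Add(Mul(Function('o')(6), 2), r)), 502) = Mul(Add(-2, Add(Mul(6, 2), 0)), 502) = Mul(Add(-2, Add(12, 0)), 502) = Mul(Add(-2, 12), 502) = Mul(10, 502) = 5020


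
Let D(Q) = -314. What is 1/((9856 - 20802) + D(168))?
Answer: -1/11260 ≈ -8.8810e-5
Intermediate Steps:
1/((9856 - 20802) + D(168)) = 1/((9856 - 20802) - 314) = 1/(-10946 - 314) = 1/(-11260) = -1/11260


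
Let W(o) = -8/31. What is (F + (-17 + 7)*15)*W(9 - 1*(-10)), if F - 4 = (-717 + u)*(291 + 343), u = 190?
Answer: 2674112/31 ≈ 86262.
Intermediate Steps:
W(o) = -8/31 (W(o) = -8*1/31 = -8/31)
F = -334114 (F = 4 + (-717 + 190)*(291 + 343) = 4 - 527*634 = 4 - 334118 = -334114)
(F + (-17 + 7)*15)*W(9 - 1*(-10)) = (-334114 + (-17 + 7)*15)*(-8/31) = (-334114 - 10*15)*(-8/31) = (-334114 - 150)*(-8/31) = -334264*(-8/31) = 2674112/31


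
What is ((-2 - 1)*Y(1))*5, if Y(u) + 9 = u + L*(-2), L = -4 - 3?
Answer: -90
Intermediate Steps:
L = -7
Y(u) = 5 + u (Y(u) = -9 + (u - 7*(-2)) = -9 + (u + 14) = -9 + (14 + u) = 5 + u)
((-2 - 1)*Y(1))*5 = ((-2 - 1)*(5 + 1))*5 = -3*6*5 = -18*5 = -90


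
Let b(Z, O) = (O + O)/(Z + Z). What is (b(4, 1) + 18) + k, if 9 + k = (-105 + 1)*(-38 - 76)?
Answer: 47461/4 ≈ 11865.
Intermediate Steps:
b(Z, O) = O/Z (b(Z, O) = (2*O)/((2*Z)) = (2*O)*(1/(2*Z)) = O/Z)
k = 11847 (k = -9 + (-105 + 1)*(-38 - 76) = -9 - 104*(-114) = -9 + 11856 = 11847)
(b(4, 1) + 18) + k = (1/4 + 18) + 11847 = 73/4 + 11847 = 47461/4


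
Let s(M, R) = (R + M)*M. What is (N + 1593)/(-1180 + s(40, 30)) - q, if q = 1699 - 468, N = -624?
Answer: -664417/540 ≈ -1230.4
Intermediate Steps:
s(M, R) = M*(M + R) (s(M, R) = (M + R)*M = M*(M + R))
q = 1231
(N + 1593)/(-1180 + s(40, 30)) - q = (-624 + 1593)/(-1180 + 40*(40 + 30)) - 1*1231 = 969/(-1180 + 40*70) - 1231 = 969/(-1180 + 2800) - 1231 = 969/1620 - 1231 = 969*(1/1620) - 1231 = 323/540 - 1231 = -664417/540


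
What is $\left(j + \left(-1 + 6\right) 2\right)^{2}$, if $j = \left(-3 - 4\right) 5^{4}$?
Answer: $19053225$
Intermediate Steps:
$j = -4375$ ($j = \left(-7\right) 625 = -4375$)
$\left(j + \left(-1 + 6\right) 2\right)^{2} = \left(-4375 + \left(-1 + 6\right) 2\right)^{2} = \left(-4375 + 5 \cdot 2\right)^{2} = \left(-4375 + 10\right)^{2} = \left(-4365\right)^{2} = 19053225$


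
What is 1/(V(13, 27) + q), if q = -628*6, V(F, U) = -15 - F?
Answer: -1/3796 ≈ -0.00026344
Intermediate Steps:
q = -3768
1/(V(13, 27) + q) = 1/((-15 - 1*13) - 3768) = 1/((-15 - 13) - 3768) = 1/(-28 - 3768) = 1/(-3796) = -1/3796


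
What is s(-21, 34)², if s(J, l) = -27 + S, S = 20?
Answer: 49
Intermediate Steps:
s(J, l) = -7 (s(J, l) = -27 + 20 = -7)
s(-21, 34)² = (-7)² = 49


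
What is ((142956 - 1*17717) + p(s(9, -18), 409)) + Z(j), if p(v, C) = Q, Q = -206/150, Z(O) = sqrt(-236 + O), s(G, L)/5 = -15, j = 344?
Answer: 9392822/75 + 6*sqrt(3) ≈ 1.2525e+5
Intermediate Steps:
s(G, L) = -75 (s(G, L) = 5*(-15) = -75)
Q = -103/75 (Q = -206*1/150 = -103/75 ≈ -1.3733)
p(v, C) = -103/75
((142956 - 1*17717) + p(s(9, -18), 409)) + Z(j) = ((142956 - 1*17717) - 103/75) + sqrt(-236 + 344) = ((142956 - 17717) - 103/75) + sqrt(108) = (125239 - 103/75) + 6*sqrt(3) = 9392822/75 + 6*sqrt(3)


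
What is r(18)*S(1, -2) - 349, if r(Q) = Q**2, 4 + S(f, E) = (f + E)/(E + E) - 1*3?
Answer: -2536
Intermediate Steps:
S(f, E) = -7 + (E + f)/(2*E) (S(f, E) = -4 + ((f + E)/(E + E) - 1*3) = -4 + ((E + f)/((2*E)) - 3) = -4 + ((E + f)*(1/(2*E)) - 3) = -4 + ((E + f)/(2*E) - 3) = -4 + (-3 + (E + f)/(2*E)) = -7 + (E + f)/(2*E))
r(18)*S(1, -2) - 349 = 18**2*((1/2)*(1 - 13*(-2))/(-2)) - 349 = 324*((1/2)*(-1/2)*(1 + 26)) - 349 = 324*((1/2)*(-1/2)*27) - 349 = 324*(-27/4) - 349 = -2187 - 349 = -2536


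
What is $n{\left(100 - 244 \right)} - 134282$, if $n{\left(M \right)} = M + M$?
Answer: $-134570$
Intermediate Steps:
$n{\left(M \right)} = 2 M$
$n{\left(100 - 244 \right)} - 134282 = 2 \left(100 - 244\right) - 134282 = 2 \left(-144\right) - 134282 = -288 - 134282 = -134570$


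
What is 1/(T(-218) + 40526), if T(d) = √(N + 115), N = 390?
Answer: 40526/1642356171 - √505/1642356171 ≈ 2.4662e-5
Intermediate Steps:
T(d) = √505 (T(d) = √(390 + 115) = √505)
1/(T(-218) + 40526) = 1/(√505 + 40526) = 1/(40526 + √505)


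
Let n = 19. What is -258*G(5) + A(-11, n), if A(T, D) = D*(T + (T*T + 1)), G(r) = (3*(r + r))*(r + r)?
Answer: -75291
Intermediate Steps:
G(r) = 12*r**2 (G(r) = (3*(2*r))*(2*r) = (6*r)*(2*r) = 12*r**2)
A(T, D) = D*(1 + T + T**2) (A(T, D) = D*(T + (T**2 + 1)) = D*(T + (1 + T**2)) = D*(1 + T + T**2))
-258*G(5) + A(-11, n) = -3096*5**2 + 19*(1 - 11 + (-11)**2) = -3096*25 + 19*(1 - 11 + 121) = -258*300 + 19*111 = -77400 + 2109 = -75291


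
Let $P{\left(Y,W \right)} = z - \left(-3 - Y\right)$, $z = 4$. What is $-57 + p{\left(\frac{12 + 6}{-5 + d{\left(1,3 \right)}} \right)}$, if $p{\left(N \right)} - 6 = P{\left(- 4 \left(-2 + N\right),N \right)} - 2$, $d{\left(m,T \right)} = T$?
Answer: $-2$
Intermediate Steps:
$P{\left(Y,W \right)} = 7 + Y$ ($P{\left(Y,W \right)} = 4 - \left(-3 - Y\right) = 4 + \left(3 + Y\right) = 7 + Y$)
$p{\left(N \right)} = 19 - 4 N$ ($p{\left(N \right)} = 6 - \left(-5 + 4 \left(-2 + N\right)\right) = 6 + \left(\left(7 - \left(-8 + 4 N\right)\right) - 2\right) = 6 - \left(-13 + 4 N\right) = 19 - 4 N$)
$-57 + p{\left(\frac{12 + 6}{-5 + d{\left(1,3 \right)}} \right)} = -57 - \left(-19 + 4 \frac{12 + 6}{-5 + 3}\right) = -57 - \left(-19 + 4 \frac{18}{-2}\right) = -57 - \left(-19 + 4 \cdot 18 \left(- \frac{1}{2}\right)\right) = -57 + \left(19 - -36\right) = -57 + \left(19 + 36\right) = -57 + 55 = -2$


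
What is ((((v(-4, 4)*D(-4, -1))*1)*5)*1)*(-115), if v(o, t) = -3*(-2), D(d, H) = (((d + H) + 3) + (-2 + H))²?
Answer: -86250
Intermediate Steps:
D(d, H) = (1 + d + 2*H)² (D(d, H) = (((H + d) + 3) + (-2 + H))² = ((3 + H + d) + (-2 + H))² = (1 + d + 2*H)²)
v(o, t) = 6
((((v(-4, 4)*D(-4, -1))*1)*5)*1)*(-115) = ((((6*(1 - 4 + 2*(-1))²)*1)*5)*1)*(-115) = ((((6*(1 - 4 - 2)²)*1)*5)*1)*(-115) = ((((6*(-5)²)*1)*5)*1)*(-115) = ((((6*25)*1)*5)*1)*(-115) = (((150*1)*5)*1)*(-115) = ((150*5)*1)*(-115) = (750*1)*(-115) = 750*(-115) = -86250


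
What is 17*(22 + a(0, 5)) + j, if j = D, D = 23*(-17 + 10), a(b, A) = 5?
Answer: 298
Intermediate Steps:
D = -161 (D = 23*(-7) = -161)
j = -161
17*(22 + a(0, 5)) + j = 17*(22 + 5) - 161 = 17*27 - 161 = 459 - 161 = 298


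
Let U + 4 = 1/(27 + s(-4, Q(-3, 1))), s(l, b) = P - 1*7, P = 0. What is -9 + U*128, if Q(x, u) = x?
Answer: -2573/5 ≈ -514.60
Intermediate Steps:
s(l, b) = -7 (s(l, b) = 0 - 1*7 = 0 - 7 = -7)
U = -79/20 (U = -4 + 1/(27 - 7) = -4 + 1/20 = -79/20 ≈ -3.9500)
-9 + U*128 = -9 - 79/20*128 = -9 - 2528/5 = -2573/5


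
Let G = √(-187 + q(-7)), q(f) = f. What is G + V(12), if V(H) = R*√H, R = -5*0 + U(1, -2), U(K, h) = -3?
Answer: -6*√3 + I*√194 ≈ -10.392 + 13.928*I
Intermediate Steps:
R = -3 (R = -5*0 - 3 = 0 - 3 = -3)
V(H) = -3*√H
G = I*√194 (G = √(-187 - 7) = √(-194) = I*√194 ≈ 13.928*I)
G + V(12) = I*√194 - 6*√3 = -6*√3 + I*√194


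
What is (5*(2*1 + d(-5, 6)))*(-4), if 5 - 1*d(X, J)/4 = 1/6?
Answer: -1280/3 ≈ -426.67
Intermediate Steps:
d(X, J) = 58/3 (d(X, J) = 20 - 4/6 = 20 - 4*⅙ = 20 - ⅔ = 58/3)
(5*(2*1 + d(-5, 6)))*(-4) = (5*(2*1 + 58/3))*(-4) = (5*(2 + 58/3))*(-4) = (5*(64/3))*(-4) = (320/3)*(-4) = -1280/3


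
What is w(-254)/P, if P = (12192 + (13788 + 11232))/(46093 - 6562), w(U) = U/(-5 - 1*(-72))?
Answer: -1673479/415534 ≈ -4.0273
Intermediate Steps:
w(U) = U/67 (w(U) = U/(-5 + 72) = U/67)
P = 12404/13177 (P = (12192 + 25020)/39531 = 37212*(1/39531) = 12404/13177 ≈ 0.94134)
w(-254)/P = ((1/67)*(-254))/(12404/13177) = -254/67*13177/12404 = -1673479/415534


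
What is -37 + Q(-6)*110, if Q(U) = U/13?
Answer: -1141/13 ≈ -87.769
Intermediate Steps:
Q(U) = U/13 (Q(U) = U*(1/13) = U/13)
-37 + Q(-6)*110 = -37 + ((1/13)*(-6))*110 = -37 - 6/13*110 = -37 - 660/13 = -1141/13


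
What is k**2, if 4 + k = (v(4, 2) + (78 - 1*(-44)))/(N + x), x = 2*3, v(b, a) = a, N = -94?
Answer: 14161/484 ≈ 29.258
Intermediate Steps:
x = 6
k = -119/22 (k = -4 + (2 + (78 - 1*(-44)))/(-94 + 6) = -4 + (2 + (78 + 44))/(-88) = -4 + (2 + 122)*(-1/88) = -4 + 124*(-1/88) = -4 - 31/22 = -119/22 ≈ -5.4091)
k**2 = (-119/22)**2 = 14161/484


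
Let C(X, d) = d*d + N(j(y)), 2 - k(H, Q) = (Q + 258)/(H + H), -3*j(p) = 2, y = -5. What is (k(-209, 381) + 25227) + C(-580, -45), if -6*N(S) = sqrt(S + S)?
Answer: 11392811/418 - I*sqrt(3)/9 ≈ 27256.0 - 0.19245*I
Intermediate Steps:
j(p) = -2/3 (j(p) = -1/3*2 = -2/3)
k(H, Q) = 2 - (258 + Q)/(2*H) (k(H, Q) = 2 - (Q + 258)/(H + H) = 2 - (258 + Q)/(2*H))
N(S) = -sqrt(2)*sqrt(S)/6 (N(S) = -sqrt(S + S)/6 = -sqrt(2)*sqrt(S)/6)
C(X, d) = d**2 - I*sqrt(3)/9 (C(X, d) = d*d - sqrt(2)*sqrt(-2/3)/6 = d**2 - sqrt(2)*I*sqrt(6)/3/6 = d**2 - I*sqrt(3)/9)
(k(-209, 381) + 25227) + C(-580, -45) = ((1/2)*(-258 - 1*381 + 4*(-209))/(-209) + 25227) + ((-45)**2 - I*sqrt(3)/9) = ((1/2)*(-1/209)*(-258 - 381 - 836) + 25227) + (2025 - I*sqrt(3)/9) = ((1/2)*(-1/209)*(-1475) + 25227) + (2025 - I*sqrt(3)/9) = (1475/418 + 25227) + (2025 - I*sqrt(3)/9) = 10546361/418 + (2025 - I*sqrt(3)/9) = 11392811/418 - I*sqrt(3)/9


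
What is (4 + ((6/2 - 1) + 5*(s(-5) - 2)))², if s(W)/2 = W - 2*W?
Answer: 2116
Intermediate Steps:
s(W) = -2*W (s(W) = 2*(W - 2*W) = 2*(-W) = -2*W)
(4 + ((6/2 - 1) + 5*(s(-5) - 2)))² = (4 + ((6/2 - 1) + 5*(-2*(-5) - 2)))² = (4 + ((6*(½) - 1) + 5*(10 - 2)))² = (4 + ((3 - 1) + 5*8))² = (4 + (2 + 40))² = (4 + 42)² = 46² = 2116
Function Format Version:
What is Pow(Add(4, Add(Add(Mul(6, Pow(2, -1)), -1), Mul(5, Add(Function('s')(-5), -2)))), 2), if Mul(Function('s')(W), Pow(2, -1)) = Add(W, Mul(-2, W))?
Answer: 2116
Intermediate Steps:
Function('s')(W) = Mul(-2, W) (Function('s')(W) = Mul(2, Add(W, Mul(-2, W))) = Mul(2, Mul(-1, W)) = Mul(-2, W))
Pow(Add(4, Add(Add(Mul(6, Pow(2, -1)), -1), Mul(5, Add(Function('s')(-5), -2)))), 2) = Pow(Add(4, Add(Add(Mul(6, Pow(2, -1)), -1), Mul(5, Add(Mul(-2, -5), -2)))), 2) = Pow(Add(4, Add(Add(Mul(6, Rational(1, 2)), -1), Mul(5, Add(10, -2)))), 2) = Pow(Add(4, Add(Add(3, -1), Mul(5, 8))), 2) = Pow(Add(4, Add(2, 40)), 2) = Pow(Add(4, 42), 2) = Pow(46, 2) = 2116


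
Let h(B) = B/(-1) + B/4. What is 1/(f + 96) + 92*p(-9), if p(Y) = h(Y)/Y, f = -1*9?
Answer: -6002/87 ≈ -68.989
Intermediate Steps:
f = -9
h(B) = -3*B/4 (h(B) = B*(-1) + B*(¼) = -B + B/4 = -3*B/4)
p(Y) = -¾ (p(Y) = (-3*Y/4)/Y = -¾)
1/(f + 96) + 92*p(-9) = 1/(-9 + 96) + 92*(-¾) = 1/87 - 69 = -6002/87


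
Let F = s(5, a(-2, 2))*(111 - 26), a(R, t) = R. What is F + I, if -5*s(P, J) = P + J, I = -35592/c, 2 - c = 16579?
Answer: -809835/16577 ≈ -48.853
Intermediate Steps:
c = -16577 (c = 2 - 1*16579 = 2 - 16579 = -16577)
I = 35592/16577 (I = -35592/(-16577) = -35592*(-1/16577) = 35592/16577 ≈ 2.1471)
s(P, J) = -J/5 - P/5 (s(P, J) = -(P + J)/5 = -(J + P)/5 = -J/5 - P/5)
F = -51 (F = (-1/5*(-2) - 1/5*5)*(111 - 26) = (2/5 - 1)*85 = -3/5*85 = -51)
F + I = -51 + 35592/16577 = -809835/16577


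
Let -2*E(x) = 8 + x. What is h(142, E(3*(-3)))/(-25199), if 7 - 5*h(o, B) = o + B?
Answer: 271/251990 ≈ 0.0010754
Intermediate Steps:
E(x) = -4 - x/2 (E(x) = -(8 + x)/2 = -4 - x/2)
h(o, B) = 7/5 - B/5 - o/5 (h(o, B) = 7/5 - (o + B)/5 = 7/5 - (B + o)/5 = 7/5 + (-B/5 - o/5) = 7/5 - B/5 - o/5)
h(142, E(3*(-3)))/(-25199) = (7/5 - (-4 - 3*(-3)/2)/5 - ⅕*142)/(-25199) = (7/5 - (-4 - ½*(-9))/5 - 142/5)*(-1/25199) = (7/5 - (-4 + 9/2)/5 - 142/5)*(-1/25199) = (7/5 - ⅕*½ - 142/5)*(-1/25199) = (7/5 - ⅒ - 142/5)*(-1/25199) = -271/10*(-1/25199) = 271/251990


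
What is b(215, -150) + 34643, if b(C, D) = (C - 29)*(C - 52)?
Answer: 64961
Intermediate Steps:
b(C, D) = (-52 + C)*(-29 + C) (b(C, D) = (-29 + C)*(-52 + C) = (-52 + C)*(-29 + C))
b(215, -150) + 34643 = (1508 + 215² - 81*215) + 34643 = (1508 + 46225 - 17415) + 34643 = 30318 + 34643 = 64961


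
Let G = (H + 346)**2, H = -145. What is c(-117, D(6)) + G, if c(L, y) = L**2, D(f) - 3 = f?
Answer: 54090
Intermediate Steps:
D(f) = 3 + f
G = 40401 (G = (-145 + 346)**2 = 201**2 = 40401)
c(-117, D(6)) + G = (-117)**2 + 40401 = 13689 + 40401 = 54090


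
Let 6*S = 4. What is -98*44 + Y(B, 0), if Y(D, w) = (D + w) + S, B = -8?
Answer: -12958/3 ≈ -4319.3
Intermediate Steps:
S = ⅔ (S = (⅙)*4 = ⅔ ≈ 0.66667)
Y(D, w) = ⅔ + D + w (Y(D, w) = (D + w) + ⅔ = ⅔ + D + w)
-98*44 + Y(B, 0) = -98*44 + (⅔ - 8 + 0) = -4312 - 22/3 = -12958/3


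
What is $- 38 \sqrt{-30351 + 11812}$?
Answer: $- 38 i \sqrt{18539} \approx - 5174.0 i$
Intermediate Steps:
$- 38 \sqrt{-30351 + 11812} = - 38 \sqrt{-18539} = - 38 i \sqrt{18539}$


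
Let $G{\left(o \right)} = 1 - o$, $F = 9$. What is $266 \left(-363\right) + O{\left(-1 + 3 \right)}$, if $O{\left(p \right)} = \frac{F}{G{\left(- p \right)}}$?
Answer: $-96555$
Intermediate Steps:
$O{\left(p \right)} = \frac{9}{1 + p}$ ($O{\left(p \right)} = \frac{9}{1 - - p} = \frac{9}{1 + p}$)
$266 \left(-363\right) + O{\left(-1 + 3 \right)} = 266 \left(-363\right) + \frac{9}{1 + \left(-1 + 3\right)} = -96558 + \frac{9}{1 + 2} = -96558 + \frac{9}{3} = -96558 + 9 \cdot \frac{1}{3} = -96558 + 3 = -96555$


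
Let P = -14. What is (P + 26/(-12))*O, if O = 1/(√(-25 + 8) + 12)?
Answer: -194/161 + 97*I*√17/966 ≈ -1.205 + 0.41402*I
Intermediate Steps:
O = 1/(12 + I*√17) (O = 1/(√(-17) + 12) = 1/(I*√17 + 12) = 1/(12 + I*√17) ≈ 0.074534 - 0.025609*I)
(P + 26/(-12))*O = (-14 + 26/(-12))*(12/161 - I*√17/161) = (-14 + 26*(-1/12))*(12/161 - I*√17/161) = (-14 - 13/6)*(12/161 - I*√17/161) = -97*(12/161 - I*√17/161)/6 = -194/161 + 97*I*√17/966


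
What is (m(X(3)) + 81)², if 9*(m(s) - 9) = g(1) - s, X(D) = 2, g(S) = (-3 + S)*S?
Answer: 649636/81 ≈ 8020.2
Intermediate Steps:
g(S) = S*(-3 + S)
m(s) = 79/9 - s/9 (m(s) = 9 + (1*(-3 + 1) - s)/9 = 9 + (1*(-2) - s)/9 = 9 + (-2 - s)/9 = 9 + (-2/9 - s/9) = 79/9 - s/9)
(m(X(3)) + 81)² = ((79/9 - ⅑*2) + 81)² = ((79/9 - 2/9) + 81)² = (77/9 + 81)² = (806/9)² = 649636/81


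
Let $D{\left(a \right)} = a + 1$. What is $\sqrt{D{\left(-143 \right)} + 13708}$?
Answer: $\sqrt{13566} \approx 116.47$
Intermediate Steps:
$D{\left(a \right)} = 1 + a$
$\sqrt{D{\left(-143 \right)} + 13708} = \sqrt{\left(1 - 143\right) + 13708} = \sqrt{-142 + 13708} = \sqrt{13566}$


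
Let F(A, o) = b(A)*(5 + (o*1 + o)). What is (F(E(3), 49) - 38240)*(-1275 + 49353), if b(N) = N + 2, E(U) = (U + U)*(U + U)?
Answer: -1650325428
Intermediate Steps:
E(U) = 4*U² (E(U) = (2*U)*(2*U) = 4*U²)
b(N) = 2 + N
F(A, o) = (2 + A)*(5 + 2*o) (F(A, o) = (2 + A)*(5 + (o*1 + o)) = (2 + A)*(5 + (o + o)) = (2 + A)*(5 + 2*o))
(F(E(3), 49) - 38240)*(-1275 + 49353) = ((2 + 4*3²)*(5 + 2*49) - 38240)*(-1275 + 49353) = ((2 + 4*9)*(5 + 98) - 38240)*48078 = ((2 + 36)*103 - 38240)*48078 = (38*103 - 38240)*48078 = (3914 - 38240)*48078 = -34326*48078 = -1650325428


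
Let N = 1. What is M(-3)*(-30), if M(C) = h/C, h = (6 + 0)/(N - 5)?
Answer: -15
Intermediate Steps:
h = -3/2 (h = (6 + 0)/(1 - 5) = 6/(-4) = 6*(-¼) = -3/2 ≈ -1.5000)
M(C) = -3/(2*C)
M(-3)*(-30) = -3/2/(-3)*(-30) = -3/2*(-⅓)*(-30) = (½)*(-30) = -15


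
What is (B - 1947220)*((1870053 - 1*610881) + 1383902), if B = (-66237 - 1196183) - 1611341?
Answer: -12742209535594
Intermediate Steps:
B = -2873761 (B = -1262420 - 1611341 = -2873761)
(B - 1947220)*((1870053 - 1*610881) + 1383902) = (-2873761 - 1947220)*((1870053 - 1*610881) + 1383902) = -4820981*((1870053 - 610881) + 1383902) = -4820981*(1259172 + 1383902) = -4820981*2643074 = -12742209535594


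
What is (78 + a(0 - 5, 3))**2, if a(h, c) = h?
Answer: 5329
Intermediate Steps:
(78 + a(0 - 5, 3))**2 = (78 + (0 - 5))**2 = (78 - 5)**2 = 73**2 = 5329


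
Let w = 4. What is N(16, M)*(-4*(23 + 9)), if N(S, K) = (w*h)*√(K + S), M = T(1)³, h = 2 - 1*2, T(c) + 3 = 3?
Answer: 0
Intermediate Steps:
T(c) = 0 (T(c) = -3 + 3 = 0)
h = 0 (h = 2 - 2 = 0)
M = 0 (M = 0³ = 0)
N(S, K) = 0 (N(S, K) = (4*0)*√(K + S) = 0*√(K + S) = 0)
N(16, M)*(-4*(23 + 9)) = 0*(-4*(23 + 9)) = 0*(-4*32) = 0*(-128) = 0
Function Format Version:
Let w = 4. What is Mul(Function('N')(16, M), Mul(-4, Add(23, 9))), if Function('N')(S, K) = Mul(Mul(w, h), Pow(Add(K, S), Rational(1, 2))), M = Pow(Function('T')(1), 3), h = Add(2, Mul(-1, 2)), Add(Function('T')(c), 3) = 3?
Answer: 0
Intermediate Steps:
Function('T')(c) = 0 (Function('T')(c) = Add(-3, 3) = 0)
h = 0 (h = Add(2, -2) = 0)
M = 0 (M = Pow(0, 3) = 0)
Function('N')(S, K) = 0 (Function('N')(S, K) = Mul(Mul(4, 0), Pow(Add(K, S), Rational(1, 2))) = Mul(0, Pow(Add(K, S), Rational(1, 2))) = 0)
Mul(Function('N')(16, M), Mul(-4, Add(23, 9))) = Mul(0, Mul(-4, Add(23, 9))) = Mul(0, Mul(-4, 32)) = Mul(0, -128) = 0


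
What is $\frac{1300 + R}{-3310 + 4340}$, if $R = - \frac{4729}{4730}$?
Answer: $\frac{6144271}{4871900} \approx 1.2612$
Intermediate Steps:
$R = - \frac{4729}{4730}$ ($R = \left(-4729\right) \frac{1}{4730} = - \frac{4729}{4730} \approx -0.99979$)
$\frac{1300 + R}{-3310 + 4340} = \frac{1300 - \frac{4729}{4730}}{-3310 + 4340} = \frac{6144271}{4730 \cdot 1030} = \frac{6144271}{4730} \cdot \frac{1}{1030} = \frac{6144271}{4871900}$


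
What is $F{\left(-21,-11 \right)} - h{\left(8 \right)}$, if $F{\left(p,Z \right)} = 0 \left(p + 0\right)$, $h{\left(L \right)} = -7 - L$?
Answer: $15$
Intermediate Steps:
$F{\left(p,Z \right)} = 0$ ($F{\left(p,Z \right)} = 0 p = 0$)
$F{\left(-21,-11 \right)} - h{\left(8 \right)} = 0 - \left(-7 - 8\right) = 0 - -15 = 0 + 15 = 15$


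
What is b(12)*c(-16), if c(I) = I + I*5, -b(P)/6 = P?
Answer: 6912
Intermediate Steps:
b(P) = -6*P
c(I) = 6*I (c(I) = I + 5*I = 6*I)
b(12)*c(-16) = (-6*12)*(6*(-16)) = -72*(-96) = 6912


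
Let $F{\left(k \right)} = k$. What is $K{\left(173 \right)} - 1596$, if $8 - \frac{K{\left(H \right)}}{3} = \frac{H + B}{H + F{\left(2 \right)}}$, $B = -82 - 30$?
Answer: $- \frac{275283}{175} \approx -1573.0$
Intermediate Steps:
$B = -112$
$K{\left(H \right)} = 24 - \frac{3 \left(-112 + H\right)}{2 + H}$ ($K{\left(H \right)} = 24 - 3 \frac{H - 112}{H + 2} = 24 - 3 \frac{-112 + H}{2 + H} = 24 - \frac{3 \left(-112 + H\right)}{2 + H}$)
$K{\left(173 \right)} - 1596 = \frac{3 \left(128 + 7 \cdot 173\right)}{2 + 173} - 1596 = \frac{3 \left(128 + 1211\right)}{175} - 1596 = 3 \cdot \frac{1}{175} \cdot 1339 - 1596 = \frac{4017}{175} - 1596 = - \frac{275283}{175}$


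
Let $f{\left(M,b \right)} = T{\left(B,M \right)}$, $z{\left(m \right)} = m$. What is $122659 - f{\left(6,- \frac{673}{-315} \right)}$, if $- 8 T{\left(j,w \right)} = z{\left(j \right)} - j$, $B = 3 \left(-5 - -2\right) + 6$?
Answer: $122659$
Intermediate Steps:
$B = -3$ ($B = 3 \left(-5 + 2\right) + 6 = 3 \left(-3\right) + 6 = -9 + 6 = -3$)
$T{\left(j,w \right)} = 0$ ($T{\left(j,w \right)} = - \frac{j - j}{8} = \left(- \frac{1}{8}\right) 0 = 0$)
$f{\left(M,b \right)} = 0$
$122659 - f{\left(6,- \frac{673}{-315} \right)} = 122659 - 0 = 122659 + 0 = 122659$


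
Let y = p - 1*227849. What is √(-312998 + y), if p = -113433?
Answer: 2*I*√163570 ≈ 808.88*I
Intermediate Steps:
y = -341282 (y = -113433 - 1*227849 = -113433 - 227849 = -341282)
√(-312998 + y) = √(-312998 - 341282) = √(-654280) = 2*I*√163570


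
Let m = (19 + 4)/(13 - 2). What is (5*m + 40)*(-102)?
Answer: -56610/11 ≈ -5146.4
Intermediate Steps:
m = 23/11 ≈ 2.0909
(5*m + 40)*(-102) = (5*(23/11) + 40)*(-102) = (115/11 + 40)*(-102) = (555/11)*(-102) = -56610/11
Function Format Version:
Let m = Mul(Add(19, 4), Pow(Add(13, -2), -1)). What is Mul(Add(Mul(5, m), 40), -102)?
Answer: Rational(-56610, 11) ≈ -5146.4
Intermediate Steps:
m = Rational(23, 11) (m = Mul(23, Pow(11, -1)) = Mul(23, Rational(1, 11)) = Rational(23, 11) ≈ 2.0909)
Mul(Add(Mul(5, m), 40), -102) = Mul(Add(Mul(5, Rational(23, 11)), 40), -102) = Mul(Add(Rational(115, 11), 40), -102) = Mul(Rational(555, 11), -102) = Rational(-56610, 11)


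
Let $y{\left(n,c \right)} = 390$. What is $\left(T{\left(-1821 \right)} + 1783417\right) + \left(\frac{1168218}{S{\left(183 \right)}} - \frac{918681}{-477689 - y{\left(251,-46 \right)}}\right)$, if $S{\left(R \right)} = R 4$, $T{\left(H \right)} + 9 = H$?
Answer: $\frac{104005393922125}{58325638} \approx 1.7832 \cdot 10^{6}$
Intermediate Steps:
$T{\left(H \right)} = -9 + H$
$S{\left(R \right)} = 4 R$
$\left(T{\left(-1821 \right)} + 1783417\right) + \left(\frac{1168218}{S{\left(183 \right)}} - \frac{918681}{-477689 - y{\left(251,-46 \right)}}\right) = \left(\left(-9 - 1821\right) + 1783417\right) + \left(\frac{1168218}{4 \cdot 183} - \frac{918681}{-477689 - 390}\right) = \left(-1830 + 1783417\right) + \left(\frac{1168218}{732} - \frac{918681}{-477689 - 390}\right) = 1781587 + \left(1168218 \cdot \frac{1}{732} - \frac{918681}{-478079}\right) = 1781587 + \left(\frac{194703}{122} - - \frac{918681}{478079}\right) = 1781587 + \left(\frac{194703}{122} + \frac{918681}{478079}\right) = 1781587 + \frac{93195494619}{58325638} = \frac{104005393922125}{58325638}$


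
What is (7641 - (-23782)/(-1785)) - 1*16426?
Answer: -15705007/1785 ≈ -8798.3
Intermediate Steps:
(7641 - (-23782)/(-1785)) - 1*16426 = (7641 - (-23782)*(-1)/1785) - 16426 = (7641 - 1*23782/1785) - 16426 = (7641 - 23782/1785) - 16426 = 13615403/1785 - 16426 = -15705007/1785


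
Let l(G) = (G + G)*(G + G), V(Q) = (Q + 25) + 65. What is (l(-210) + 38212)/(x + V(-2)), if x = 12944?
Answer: 53653/3258 ≈ 16.468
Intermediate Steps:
V(Q) = 90 + Q (V(Q) = (25 + Q) + 65 = 90 + Q)
l(G) = 4*G² (l(G) = (2*G)*(2*G) = 4*G²)
(l(-210) + 38212)/(x + V(-2)) = (4*(-210)² + 38212)/(12944 + (90 - 2)) = (4*44100 + 38212)/(12944 + 88) = (176400 + 38212)/13032 = 214612*(1/13032) = 53653/3258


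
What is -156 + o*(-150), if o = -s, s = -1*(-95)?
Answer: 14094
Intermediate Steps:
s = 95
o = -95 (o = -1*95 = -95)
-156 + o*(-150) = -156 - 95*(-150) = -156 + 14250 = 14094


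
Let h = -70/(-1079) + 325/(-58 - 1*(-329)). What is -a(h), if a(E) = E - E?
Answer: 0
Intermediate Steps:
h = 369645/292409 (h = -70*(-1/1079) + 325/(-58 + 329) = 70/1079 + 325/271 = 369645/292409 ≈ 1.2641)
a(E) = 0
-a(h) = -1*0 = 0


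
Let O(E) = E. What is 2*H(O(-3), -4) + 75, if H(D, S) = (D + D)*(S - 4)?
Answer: 171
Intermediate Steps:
H(D, S) = 2*D*(-4 + S) (H(D, S) = (2*D)*(-4 + S) = 2*D*(-4 + S))
2*H(O(-3), -4) + 75 = 2*(2*(-3)*(-4 - 4)) + 75 = 2*(2*(-3)*(-8)) + 75 = 2*48 + 75 = 96 + 75 = 171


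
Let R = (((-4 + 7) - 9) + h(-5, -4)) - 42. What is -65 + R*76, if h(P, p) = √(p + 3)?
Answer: -3713 + 76*I ≈ -3713.0 + 76.0*I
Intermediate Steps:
h(P, p) = √(3 + p)
R = -48 + I (R = (((-4 + 7) - 9) + √(3 - 4)) - 42 = ((3 - 9) + √(-1)) - 42 = (-6 + I) - 42 = -48 + I ≈ -48.0 + 1.0*I)
-65 + R*76 = -65 + (-48 + I)*76 = -65 + (-3648 + 76*I) = -3713 + 76*I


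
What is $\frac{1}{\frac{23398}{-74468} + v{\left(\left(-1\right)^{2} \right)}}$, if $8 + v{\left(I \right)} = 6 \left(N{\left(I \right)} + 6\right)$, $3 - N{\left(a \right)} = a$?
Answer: $\frac{37234}{1477661} \approx 0.025198$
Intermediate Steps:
$N{\left(a \right)} = 3 - a$
$v{\left(I \right)} = 46 - 6 I$ ($v{\left(I \right)} = -8 + 6 \left(\left(3 - I\right) + 6\right) = -8 + 6 \left(9 - I\right) = -8 - \left(-54 + 6 I\right) = 46 - 6 I$)
$\frac{1}{\frac{23398}{-74468} + v{\left(\left(-1\right)^{2} \right)}} = \frac{1}{\frac{23398}{-74468} + \left(46 - 6 \left(-1\right)^{2}\right)} = \frac{1}{23398 \left(- \frac{1}{74468}\right) + \left(46 - 6\right)} = \frac{1}{- \frac{11699}{37234} + \left(46 - 6\right)} = \frac{1}{- \frac{11699}{37234} + 40} = \frac{1}{\frac{1477661}{37234}} = \frac{37234}{1477661}$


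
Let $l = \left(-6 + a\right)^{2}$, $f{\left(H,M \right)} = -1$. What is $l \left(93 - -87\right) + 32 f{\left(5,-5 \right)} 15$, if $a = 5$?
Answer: $-300$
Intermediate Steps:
$l = 1$ ($l = \left(-6 + 5\right)^{2} = \left(-1\right)^{2} = 1$)
$l \left(93 - -87\right) + 32 f{\left(5,-5 \right)} 15 = 1 \left(93 - -87\right) + 32 \left(-1\right) 15 = 1 \left(93 + 87\right) - 480 = 1 \cdot 180 - 480 = 180 - 480 = -300$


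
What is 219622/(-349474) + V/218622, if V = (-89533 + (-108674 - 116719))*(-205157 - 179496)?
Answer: 10583566134940622/19100676207 ≈ 5.5409e+5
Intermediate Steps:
V = 121137230678 (V = (-89533 - 225393)*(-384653) = -314926*(-384653) = 121137230678)
219622/(-349474) + V/218622 = 219622/(-349474) + 121137230678/218622 = 219622*(-1/349474) + 121137230678*(1/218622) = -109811/174737 + 60568615339/109311 = 10583566134940622/19100676207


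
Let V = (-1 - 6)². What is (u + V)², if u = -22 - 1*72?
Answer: 2025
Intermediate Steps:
u = -94 (u = -22 - 72 = -94)
V = 49 (V = (-7)² = 49)
(u + V)² = (-94 + 49)² = (-45)² = 2025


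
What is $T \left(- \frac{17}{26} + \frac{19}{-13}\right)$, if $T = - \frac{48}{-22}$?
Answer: $- \frac{60}{13} \approx -4.6154$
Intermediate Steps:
$T = \frac{24}{11}$ ($T = \left(-48\right) \left(- \frac{1}{22}\right) = \frac{24}{11} \approx 2.1818$)
$T \left(- \frac{17}{26} + \frac{19}{-13}\right) = \frac{24 \left(- \frac{17}{26} + \frac{19}{-13}\right)}{11} = \frac{24 \left(\left(-17\right) \frac{1}{26} + 19 \left(- \frac{1}{13}\right)\right)}{11} = \frac{24 \left(- \frac{17}{26} - \frac{19}{13}\right)}{11} = \frac{24}{11} \left(- \frac{55}{26}\right) = - \frac{60}{13}$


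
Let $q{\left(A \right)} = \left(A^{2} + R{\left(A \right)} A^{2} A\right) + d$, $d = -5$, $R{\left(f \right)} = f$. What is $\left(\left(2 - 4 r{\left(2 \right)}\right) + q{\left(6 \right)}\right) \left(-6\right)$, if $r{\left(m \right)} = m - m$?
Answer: $-7974$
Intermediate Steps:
$r{\left(m \right)} = 0$
$q{\left(A \right)} = -5 + A^{2} + A^{4}$ ($q{\left(A \right)} = \left(A^{2} + A A^{2} A\right) - 5 = \left(A^{2} + A^{3} A\right) - 5 = \left(A^{2} + A^{4}\right) - 5 = -5 + A^{2} + A^{4}$)
$\left(\left(2 - 4 r{\left(2 \right)}\right) + q{\left(6 \right)}\right) \left(-6\right) = \left(\left(2 - 0\right) + \left(-5 + 6^{2} + 6^{4}\right)\right) \left(-6\right) = \left(\left(2 + 0\right) + \left(-5 + 36 + 1296\right)\right) \left(-6\right) = \left(2 + 1327\right) \left(-6\right) = 1329 \left(-6\right) = -7974$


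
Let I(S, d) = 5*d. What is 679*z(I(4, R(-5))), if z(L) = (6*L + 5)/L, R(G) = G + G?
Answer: 40061/10 ≈ 4006.1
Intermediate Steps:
R(G) = 2*G
z(L) = (5 + 6*L)/L
679*z(I(4, R(-5))) = 679*(6 + 5/((5*(2*(-5))))) = 679*(6 + 5/((5*(-10)))) = 679*(6 + 5/(-50)) = 679*(6 + 5*(-1/50)) = 679*(6 - 1/10) = 679*(59/10) = 40061/10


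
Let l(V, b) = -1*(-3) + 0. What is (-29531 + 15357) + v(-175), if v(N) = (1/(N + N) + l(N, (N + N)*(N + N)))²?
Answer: -1735214599/122500 ≈ -14165.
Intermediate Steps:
l(V, b) = 3 (l(V, b) = 3 + 0 = 3)
v(N) = (3 + 1/(2*N))² (v(N) = (1/(N + N) + 3)² = (1/(2*N) + 3)² = (3 + 1/(2*N))²)
(-29531 + 15357) + v(-175) = (-29531 + 15357) + (¼)*(1 + 6*(-175))²/(-175)² = -14174 + (¼)*(1/30625)*(1 - 1050)² = -14174 + (¼)*(1/30625)*(-1049)² = -14174 + (¼)*(1/30625)*1100401 = -14174 + 1100401/122500 = -1735214599/122500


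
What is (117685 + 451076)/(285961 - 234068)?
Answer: 568761/51893 ≈ 10.960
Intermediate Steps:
(117685 + 451076)/(285961 - 234068) = 568761/51893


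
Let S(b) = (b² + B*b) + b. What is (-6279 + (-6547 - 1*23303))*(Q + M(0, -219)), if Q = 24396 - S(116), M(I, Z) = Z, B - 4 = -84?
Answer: -718425165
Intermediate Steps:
B = -80 (B = 4 - 84 = -80)
S(b) = b² - 79*b (S(b) = (b² - 80*b) + b = b² - 79*b)
Q = 20104 (Q = 24396 - 116*(-79 + 116) = 24396 - 116*37 = 24396 - 1*4292 = 24396 - 4292 = 20104)
(-6279 + (-6547 - 1*23303))*(Q + M(0, -219)) = (-6279 + (-6547 - 1*23303))*(20104 - 219) = (-6279 + (-6547 - 23303))*19885 = (-6279 - 29850)*19885 = -36129*19885 = -718425165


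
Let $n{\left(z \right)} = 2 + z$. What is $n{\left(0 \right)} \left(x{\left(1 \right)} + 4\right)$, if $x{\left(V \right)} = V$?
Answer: $10$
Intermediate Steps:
$n{\left(0 \right)} \left(x{\left(1 \right)} + 4\right) = \left(2 + 0\right) \left(1 + 4\right) = 2 \cdot 5 = 10$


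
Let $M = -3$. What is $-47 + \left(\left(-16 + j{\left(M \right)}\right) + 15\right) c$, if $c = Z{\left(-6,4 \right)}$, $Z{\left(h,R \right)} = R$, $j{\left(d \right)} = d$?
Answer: $-63$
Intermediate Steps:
$c = 4$
$-47 + \left(\left(-16 + j{\left(M \right)}\right) + 15\right) c = -47 + \left(\left(-16 - 3\right) + 15\right) 4 = -47 + \left(-19 + 15\right) 4 = -47 - 16 = -63$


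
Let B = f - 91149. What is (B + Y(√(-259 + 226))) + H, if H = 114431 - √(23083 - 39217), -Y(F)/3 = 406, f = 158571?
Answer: 180635 - I*√16134 ≈ 1.8064e+5 - 127.02*I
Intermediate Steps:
Y(F) = -1218 (Y(F) = -3*406 = -1218)
H = 114431 - I*√16134 (H = 114431 - √(-16134) = 114431 - I*√16134 ≈ 1.1443e+5 - 127.02*I)
B = 67422 (B = 158571 - 91149 = 67422)
(B + Y(√(-259 + 226))) + H = (67422 - 1218) + (114431 - I*√16134) = 66204 + (114431 - I*√16134) = 180635 - I*√16134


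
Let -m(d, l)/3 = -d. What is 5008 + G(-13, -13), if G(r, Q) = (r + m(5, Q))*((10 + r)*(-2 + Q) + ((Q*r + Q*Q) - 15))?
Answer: 5744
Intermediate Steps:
m(d, l) = 3*d (m(d, l) = -(-3)*d = 3*d)
G(r, Q) = (15 + r)*(-15 + Q² + Q*r + (-2 + Q)*(10 + r)) (G(r, Q) = (r + 3*5)*((10 + r)*(-2 + Q) + ((Q*r + Q*Q) - 15)) = (r + 15)*((-2 + Q)*(10 + r) + ((Q*r + Q²) - 15)) = (15 + r)*((-2 + Q)*(10 + r) + ((Q² + Q*r) - 15)) = (15 + r)*((-2 + Q)*(10 + r) + (-15 + Q² + Q*r)) = (15 + r)*(-15 + Q² + Q*r + (-2 + Q)*(10 + r)))
5008 + G(-13, -13) = 5008 + (-525 - 65*(-13) - 2*(-13)² + 15*(-13)² + 150*(-13) - 13*(-13)² + 2*(-13)*(-13)² + 40*(-13)*(-13)) = 5008 + (-525 + 845 - 2*169 + 15*169 - 1950 - 13*169 + 2*(-13)*169 + 6760) = 5008 + (-525 + 845 - 338 + 2535 - 1950 - 2197 - 4394 + 6760) = 5008 + 736 = 5744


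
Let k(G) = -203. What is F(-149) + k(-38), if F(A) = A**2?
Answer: 21998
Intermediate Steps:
F(-149) + k(-38) = (-149)**2 - 203 = 22201 - 203 = 21998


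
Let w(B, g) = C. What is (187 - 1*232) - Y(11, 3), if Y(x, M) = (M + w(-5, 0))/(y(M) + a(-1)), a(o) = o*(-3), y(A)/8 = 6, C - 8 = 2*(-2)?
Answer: -2302/51 ≈ -45.137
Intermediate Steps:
C = 4 (C = 8 + 2*(-2) = 8 - 4 = 4)
w(B, g) = 4
y(A) = 48 (y(A) = 8*6 = 48)
a(o) = -3*o
Y(x, M) = 4/51 + M/51 (Y(x, M) = (M + 4)/(48 - 3*(-1)) = (4 + M)/(48 + 3) = (4 + M)/51 = (4 + M)*(1/51) = 4/51 + M/51)
(187 - 1*232) - Y(11, 3) = (187 - 1*232) - (4/51 + (1/51)*3) = (187 - 232) - (4/51 + 1/17) = -45 - 1*7/51 = -45 - 7/51 = -2302/51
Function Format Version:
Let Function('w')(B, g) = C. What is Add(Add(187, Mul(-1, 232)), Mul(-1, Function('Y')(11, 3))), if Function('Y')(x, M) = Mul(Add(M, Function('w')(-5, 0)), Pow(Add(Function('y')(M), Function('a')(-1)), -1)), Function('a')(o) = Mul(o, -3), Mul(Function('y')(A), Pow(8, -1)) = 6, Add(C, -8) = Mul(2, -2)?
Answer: Rational(-2302, 51) ≈ -45.137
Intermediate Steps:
C = 4 (C = Add(8, Mul(2, -2)) = Add(8, -4) = 4)
Function('w')(B, g) = 4
Function('y')(A) = 48 (Function('y')(A) = Mul(8, 6) = 48)
Function('a')(o) = Mul(-3, o)
Function('Y')(x, M) = Add(Rational(4, 51), Mul(Rational(1, 51), M)) (Function('Y')(x, M) = Mul(Add(M, 4), Pow(Add(48, Mul(-3, -1)), -1)) = Mul(Add(4, M), Pow(Add(48, 3), -1)) = Mul(Add(4, M), Pow(51, -1)) = Mul(Add(4, M), Rational(1, 51)) = Add(Rational(4, 51), Mul(Rational(1, 51), M)))
Add(Add(187, Mul(-1, 232)), Mul(-1, Function('Y')(11, 3))) = Add(Add(187, Mul(-1, 232)), Mul(-1, Add(Rational(4, 51), Mul(Rational(1, 51), 3)))) = Add(Add(187, -232), Mul(-1, Add(Rational(4, 51), Rational(1, 17)))) = Add(-45, Mul(-1, Rational(7, 51))) = Add(-45, Rational(-7, 51)) = Rational(-2302, 51)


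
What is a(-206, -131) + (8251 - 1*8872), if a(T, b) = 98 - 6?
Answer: -529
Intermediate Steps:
a(T, b) = 92
a(-206, -131) + (8251 - 1*8872) = 92 + (8251 - 1*8872) = 92 + (8251 - 8872) = 92 - 621 = -529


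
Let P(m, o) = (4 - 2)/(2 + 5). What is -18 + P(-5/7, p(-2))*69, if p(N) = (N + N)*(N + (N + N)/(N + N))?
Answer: 12/7 ≈ 1.7143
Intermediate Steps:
p(N) = 2*N*(1 + N) (p(N) = (2*N)*(N + (2*N)/((2*N))) = (2*N)*(N + (2*N)*(1/(2*N))) = (2*N)*(N + 1) = (2*N)*(1 + N) = 2*N*(1 + N))
P(m, o) = 2/7
-18 + P(-5/7, p(-2))*69 = -18 + (2/7)*69 = -18 + 138/7 = 12/7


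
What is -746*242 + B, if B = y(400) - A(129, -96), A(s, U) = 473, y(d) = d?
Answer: -180605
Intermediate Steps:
B = -73 (B = 400 - 1*473 = 400 - 473 = -73)
-746*242 + B = -746*242 - 73 = -180532 - 73 = -180605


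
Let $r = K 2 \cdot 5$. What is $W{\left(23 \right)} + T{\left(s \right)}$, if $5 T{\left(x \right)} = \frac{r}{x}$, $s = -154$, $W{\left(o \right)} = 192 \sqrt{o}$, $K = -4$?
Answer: $\frac{4}{77} + 192 \sqrt{23} \approx 920.85$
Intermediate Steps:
$r = -40$ ($r = \left(-4\right) 2 \cdot 5 = \left(-8\right) 5 = -40$)
$T{\left(x \right)} = - \frac{8}{x}$ ($T{\left(x \right)} = \frac{\left(-40\right) \frac{1}{x}}{5} = - \frac{8}{x}$)
$W{\left(23 \right)} + T{\left(s \right)} = 192 \sqrt{23} - \frac{8}{-154} = 192 \sqrt{23} - - \frac{4}{77} = 192 \sqrt{23} + \frac{4}{77} = \frac{4}{77} + 192 \sqrt{23}$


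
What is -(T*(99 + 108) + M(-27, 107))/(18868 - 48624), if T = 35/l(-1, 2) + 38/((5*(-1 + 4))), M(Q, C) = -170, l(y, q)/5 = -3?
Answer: -643/148780 ≈ -0.0043218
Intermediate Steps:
l(y, q) = -15 (l(y, q) = 5*(-3) = -15)
T = ⅕ (T = 35/(-15) + 38/((5*(-1 + 4))) = 35*(-1/15) + 38/((5*3)) = -7/3 + 38/15 = ⅕ ≈ 0.20000)
-(T*(99 + 108) + M(-27, 107))/(18868 - 48624) = -((99 + 108)/5 - 170)/(18868 - 48624) = -((⅕)*207 - 170)/(-29756) = -(207/5 - 170)*(-1)/29756 = -(-643)*(-1)/(5*29756) = -1*643/148780 = -643/148780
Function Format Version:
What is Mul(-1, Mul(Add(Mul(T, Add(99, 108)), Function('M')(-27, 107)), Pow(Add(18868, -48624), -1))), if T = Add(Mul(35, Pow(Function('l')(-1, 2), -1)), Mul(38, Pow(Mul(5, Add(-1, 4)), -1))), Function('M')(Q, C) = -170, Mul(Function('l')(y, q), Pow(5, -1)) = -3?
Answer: Rational(-643, 148780) ≈ -0.0043218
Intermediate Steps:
Function('l')(y, q) = -15 (Function('l')(y, q) = Mul(5, -3) = -15)
T = Rational(1, 5) (T = Add(Mul(35, Pow(-15, -1)), Mul(38, Pow(Mul(5, Add(-1, 4)), -1))) = Add(Mul(35, Rational(-1, 15)), Mul(38, Pow(Mul(5, 3), -1))) = Add(Rational(-7, 3), Mul(38, Pow(15, -1))) = Add(Rational(-7, 3), Mul(38, Rational(1, 15))) = Add(Rational(-7, 3), Rational(38, 15)) = Rational(1, 5) ≈ 0.20000)
Mul(-1, Mul(Add(Mul(T, Add(99, 108)), Function('M')(-27, 107)), Pow(Add(18868, -48624), -1))) = Mul(-1, Mul(Add(Mul(Rational(1, 5), Add(99, 108)), -170), Pow(Add(18868, -48624), -1))) = Mul(-1, Mul(Add(Mul(Rational(1, 5), 207), -170), Pow(-29756, -1))) = Mul(-1, Mul(Add(Rational(207, 5), -170), Rational(-1, 29756))) = Mul(-1, Mul(Rational(-643, 5), Rational(-1, 29756))) = Mul(-1, Rational(643, 148780)) = Rational(-643, 148780)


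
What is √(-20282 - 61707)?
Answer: I*√81989 ≈ 286.34*I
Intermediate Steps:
√(-20282 - 61707) = √(-81989) = I*√81989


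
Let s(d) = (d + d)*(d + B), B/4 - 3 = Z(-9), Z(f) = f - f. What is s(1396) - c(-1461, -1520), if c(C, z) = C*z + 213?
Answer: 1710203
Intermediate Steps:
Z(f) = 0
B = 12 (B = 12 + 4*0 = 12 + 0 = 12)
c(C, z) = 213 + C*z
s(d) = 2*d*(12 + d) (s(d) = (d + d)*(d + 12) = (2*d)*(12 + d) = 2*d*(12 + d))
s(1396) - c(-1461, -1520) = 2*1396*(12 + 1396) - (213 - 1461*(-1520)) = 2*1396*1408 - (213 + 2220720) = 3931136 - 1*2220933 = 3931136 - 2220933 = 1710203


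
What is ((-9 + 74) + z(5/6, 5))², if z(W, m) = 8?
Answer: 5329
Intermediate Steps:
((-9 + 74) + z(5/6, 5))² = ((-9 + 74) + 8)² = (65 + 8)² = 73² = 5329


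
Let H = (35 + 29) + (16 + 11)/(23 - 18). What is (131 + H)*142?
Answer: 142284/5 ≈ 28457.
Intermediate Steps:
H = 347/5 (H = 64 + 27/5 = 347/5 ≈ 69.400)
(131 + H)*142 = (131 + 347/5)*142 = (1002/5)*142 = 142284/5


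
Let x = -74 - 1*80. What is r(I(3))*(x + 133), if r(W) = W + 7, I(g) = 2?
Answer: -189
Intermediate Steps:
r(W) = 7 + W
x = -154 (x = -74 - 80 = -154)
r(I(3))*(x + 133) = (7 + 2)*(-154 + 133) = 9*(-21) = -189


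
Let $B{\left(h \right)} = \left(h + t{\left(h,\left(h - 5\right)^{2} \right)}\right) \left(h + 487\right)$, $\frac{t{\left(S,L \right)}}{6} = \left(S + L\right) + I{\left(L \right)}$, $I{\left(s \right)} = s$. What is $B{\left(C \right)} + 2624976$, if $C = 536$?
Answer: $3467816508$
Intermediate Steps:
$t{\left(S,L \right)} = 6 S + 12 L$ ($t{\left(S,L \right)} = 6 \left(\left(S + L\right) + L\right) = 6 \left(\left(L + S\right) + L\right) = 6 \left(S + 2 L\right) = 6 S + 12 L$)
$B{\left(h \right)} = \left(487 + h\right) \left(7 h + 12 \left(-5 + h\right)^{2}\right)$ ($B{\left(h \right)} = \left(h + \left(6 h + 12 \left(h - 5\right)^{2}\right)\right) \left(h + 487\right) = \left(h + \left(6 h + 12 \left(-5 + h\right)^{2}\right)\right) \left(487 + h\right) = \left(7 h + 12 \left(-5 + h\right)^{2}\right) \left(487 + h\right) = \left(487 + h\right) \left(7 h + 12 \left(-5 + h\right)^{2}\right)$)
$B{\left(C \right)} + 2624976 = \left(146100 - 29335816 + 12 \cdot 536^{3} + 5731 \cdot 536^{2}\right) + 2624976 = \left(146100 - 29335816 + 12 \cdot 153990656 + 5731 \cdot 287296\right) + 2624976 = \left(146100 - 29335816 + 1847887872 + 1646493376\right) + 2624976 = 3465191532 + 2624976 = 3467816508$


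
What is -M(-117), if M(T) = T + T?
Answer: 234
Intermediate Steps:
M(T) = 2*T
-M(-117) = -2*(-117) = -1*(-234) = 234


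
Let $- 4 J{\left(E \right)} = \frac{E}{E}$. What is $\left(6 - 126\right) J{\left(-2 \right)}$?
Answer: $30$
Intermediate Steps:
$J{\left(E \right)} = - \frac{1}{4}$ ($J{\left(E \right)} = - \frac{E \frac{1}{E}}{4} = \left(- \frac{1}{4}\right) 1 = - \frac{1}{4}$)
$\left(6 - 126\right) J{\left(-2 \right)} = \left(6 - 126\right) \left(- \frac{1}{4}\right) = \left(-120\right) \left(- \frac{1}{4}\right) = 30$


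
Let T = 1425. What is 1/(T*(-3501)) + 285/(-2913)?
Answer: -473948846/4844246175 ≈ -0.097837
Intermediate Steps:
1/(T*(-3501)) + 285/(-2913) = 1/(1425*(-3501)) + 285/(-2913) = (1/1425)*(-1/3501) + 285*(-1/2913) = -1/4988925 - 95/971 = -473948846/4844246175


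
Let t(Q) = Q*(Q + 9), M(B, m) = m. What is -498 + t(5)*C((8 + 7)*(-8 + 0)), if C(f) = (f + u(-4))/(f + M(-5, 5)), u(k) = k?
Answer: -9718/23 ≈ -422.52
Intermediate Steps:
C(f) = (-4 + f)/(5 + f) (C(f) = (f - 4)/(f + 5) = (-4 + f)/(5 + f))
t(Q) = Q*(9 + Q)
-498 + t(5)*C((8 + 7)*(-8 + 0)) = -498 + (5*(9 + 5))*((-4 + (8 + 7)*(-8 + 0))/(5 + (8 + 7)*(-8 + 0))) = -498 + (5*14)*((-4 + 15*(-8))/(5 + 15*(-8))) = -498 + 70*((-4 - 120)/(5 - 120)) = -498 + 70*(-124/(-115)) = -498 + 70*(-1/115*(-124)) = -498 + 70*(124/115) = -498 + 1736/23 = -9718/23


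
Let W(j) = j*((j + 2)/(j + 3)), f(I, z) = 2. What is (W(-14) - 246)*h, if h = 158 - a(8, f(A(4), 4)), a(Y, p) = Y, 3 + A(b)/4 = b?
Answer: -431100/11 ≈ -39191.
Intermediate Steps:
A(b) = -12 + 4*b
h = 150 (h = 158 - 1*8 = 158 - 8 = 150)
W(j) = j*(2 + j)/(3 + j) (W(j) = j*((2 + j)/(3 + j)) = j*(2 + j)/(3 + j))
(W(-14) - 246)*h = (-14*(2 - 14)/(3 - 14) - 246)*150 = (-14*(-12)/(-11) - 246)*150 = (-14*(-1/11)*(-12) - 246)*150 = (-168/11 - 246)*150 = -2874/11*150 = -431100/11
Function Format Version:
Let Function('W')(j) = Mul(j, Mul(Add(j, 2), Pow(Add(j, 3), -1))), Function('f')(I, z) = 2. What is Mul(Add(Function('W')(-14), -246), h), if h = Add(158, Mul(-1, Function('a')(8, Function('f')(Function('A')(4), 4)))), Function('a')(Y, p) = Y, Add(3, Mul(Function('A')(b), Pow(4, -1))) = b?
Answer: Rational(-431100, 11) ≈ -39191.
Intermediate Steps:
Function('A')(b) = Add(-12, Mul(4, b))
h = 150 (h = Add(158, Mul(-1, 8)) = Add(158, -8) = 150)
Function('W')(j) = Mul(j, Pow(Add(3, j), -1), Add(2, j)) (Function('W')(j) = Mul(j, Mul(Add(2, j), Pow(Add(3, j), -1))) = Mul(j, Mul(Pow(Add(3, j), -1), Add(2, j))) = Mul(j, Pow(Add(3, j), -1), Add(2, j)))
Mul(Add(Function('W')(-14), -246), h) = Mul(Add(Mul(-14, Pow(Add(3, -14), -1), Add(2, -14)), -246), 150) = Mul(Add(Mul(-14, Pow(-11, -1), -12), -246), 150) = Mul(Add(Mul(-14, Rational(-1, 11), -12), -246), 150) = Mul(Add(Rational(-168, 11), -246), 150) = Mul(Rational(-2874, 11), 150) = Rational(-431100, 11)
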